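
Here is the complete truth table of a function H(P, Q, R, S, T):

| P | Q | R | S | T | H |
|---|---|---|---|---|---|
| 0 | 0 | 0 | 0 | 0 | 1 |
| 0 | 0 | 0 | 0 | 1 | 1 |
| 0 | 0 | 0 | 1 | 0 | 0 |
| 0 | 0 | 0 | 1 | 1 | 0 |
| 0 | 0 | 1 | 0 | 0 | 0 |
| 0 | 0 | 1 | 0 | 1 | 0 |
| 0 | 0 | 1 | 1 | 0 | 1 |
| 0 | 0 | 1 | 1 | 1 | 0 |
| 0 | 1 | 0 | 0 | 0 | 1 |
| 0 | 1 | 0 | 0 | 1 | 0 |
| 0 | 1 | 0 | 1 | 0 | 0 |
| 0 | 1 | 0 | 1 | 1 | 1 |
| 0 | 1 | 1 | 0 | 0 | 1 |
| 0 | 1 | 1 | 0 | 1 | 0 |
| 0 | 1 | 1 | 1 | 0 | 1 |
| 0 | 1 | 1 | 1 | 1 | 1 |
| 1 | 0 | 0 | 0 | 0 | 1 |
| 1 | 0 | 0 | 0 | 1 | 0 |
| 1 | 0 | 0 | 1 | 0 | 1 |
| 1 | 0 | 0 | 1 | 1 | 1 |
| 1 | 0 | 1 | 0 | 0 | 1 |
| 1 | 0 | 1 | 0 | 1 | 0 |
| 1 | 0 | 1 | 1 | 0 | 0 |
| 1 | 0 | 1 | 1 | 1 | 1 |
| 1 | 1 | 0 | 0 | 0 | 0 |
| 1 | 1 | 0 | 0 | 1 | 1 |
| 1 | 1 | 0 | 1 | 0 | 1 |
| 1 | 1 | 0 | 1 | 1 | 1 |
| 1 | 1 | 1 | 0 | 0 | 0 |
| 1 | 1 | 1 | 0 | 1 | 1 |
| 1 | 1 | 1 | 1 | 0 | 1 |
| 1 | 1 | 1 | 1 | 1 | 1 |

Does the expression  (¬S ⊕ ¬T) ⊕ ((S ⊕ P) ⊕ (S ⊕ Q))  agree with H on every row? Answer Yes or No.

Test each input against both H and the formula:
  P=0, Q=0, R=0, S=0, T=0: formula gives 0, but H = 1 ✗
Row (0,0,0,0,0) is a counterexample, so the formula is not equivalent to H.

No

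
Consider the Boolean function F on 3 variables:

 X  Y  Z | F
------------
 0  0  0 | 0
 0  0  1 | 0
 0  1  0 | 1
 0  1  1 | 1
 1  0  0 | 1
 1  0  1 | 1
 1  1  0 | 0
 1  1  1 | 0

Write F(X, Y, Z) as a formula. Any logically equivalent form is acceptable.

F=1 on 4 inputs: (0,1,0), (0,1,1), (1,0,0), (1,0,1). Reading each as a conjunction of literals (¬X·Y·¬Z, ¬X·Y·Z, X·¬Y·¬Z, X·¬Y·Z) and taking the OR gives the canonical DNF.

F(X, Y, Z) = ((((¬X ∧ Y) ∧ ¬Z) ∨ ((¬X ∧ Y) ∧ Z)) ∨ ((X ∧ ¬Y) ∧ ¬Z)) ∨ ((X ∧ ¬Y) ∧ Z)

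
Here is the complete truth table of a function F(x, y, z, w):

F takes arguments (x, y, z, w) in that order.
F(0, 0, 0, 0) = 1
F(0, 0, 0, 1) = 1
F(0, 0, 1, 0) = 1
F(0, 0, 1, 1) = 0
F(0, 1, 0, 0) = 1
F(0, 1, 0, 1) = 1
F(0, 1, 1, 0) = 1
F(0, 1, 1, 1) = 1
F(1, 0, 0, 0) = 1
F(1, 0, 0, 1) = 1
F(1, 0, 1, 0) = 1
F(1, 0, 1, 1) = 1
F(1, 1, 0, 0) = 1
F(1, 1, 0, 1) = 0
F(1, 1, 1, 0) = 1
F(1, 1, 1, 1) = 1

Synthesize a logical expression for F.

F(x, y, z, w) = ~((((~x & ~y) & z) & w) | (((x & y) & ~z) & w))

The 0-rows are (0,0,1,1), (1,1,0,1). Take each as a conjunction (¬x·¬y·z·w, x·y·¬z·w), form their disjunction, and complement — that gives a formula that is 1 everywhere F is.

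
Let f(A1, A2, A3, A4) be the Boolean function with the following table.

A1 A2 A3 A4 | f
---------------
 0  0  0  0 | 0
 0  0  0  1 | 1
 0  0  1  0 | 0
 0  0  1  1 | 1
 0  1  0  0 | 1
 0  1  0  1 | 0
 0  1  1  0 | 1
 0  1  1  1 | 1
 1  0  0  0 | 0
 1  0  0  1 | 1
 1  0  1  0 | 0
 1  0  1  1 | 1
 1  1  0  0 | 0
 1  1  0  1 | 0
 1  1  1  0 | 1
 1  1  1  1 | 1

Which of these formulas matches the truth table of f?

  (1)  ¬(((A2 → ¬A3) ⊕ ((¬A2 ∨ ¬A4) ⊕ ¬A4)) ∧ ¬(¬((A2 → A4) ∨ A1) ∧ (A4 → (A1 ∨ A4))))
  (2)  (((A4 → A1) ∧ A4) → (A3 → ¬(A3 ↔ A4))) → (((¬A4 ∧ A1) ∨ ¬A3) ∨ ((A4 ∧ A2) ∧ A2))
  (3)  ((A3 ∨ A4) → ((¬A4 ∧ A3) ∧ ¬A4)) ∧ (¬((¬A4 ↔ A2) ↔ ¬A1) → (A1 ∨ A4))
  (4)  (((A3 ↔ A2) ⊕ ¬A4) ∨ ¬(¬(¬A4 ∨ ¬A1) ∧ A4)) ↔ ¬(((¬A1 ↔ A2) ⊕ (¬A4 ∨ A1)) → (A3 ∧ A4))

(2) fails at (0,0,0,0): the formula yields 1, f is 0.
(3) fails at (0,0,0,1): the formula yields 0, f is 1.
(4) fails at (0,0,0,0): the formula yields 1, f is 0.
Only (1) survives; checking it on all 16 rows confirms it matches f.

1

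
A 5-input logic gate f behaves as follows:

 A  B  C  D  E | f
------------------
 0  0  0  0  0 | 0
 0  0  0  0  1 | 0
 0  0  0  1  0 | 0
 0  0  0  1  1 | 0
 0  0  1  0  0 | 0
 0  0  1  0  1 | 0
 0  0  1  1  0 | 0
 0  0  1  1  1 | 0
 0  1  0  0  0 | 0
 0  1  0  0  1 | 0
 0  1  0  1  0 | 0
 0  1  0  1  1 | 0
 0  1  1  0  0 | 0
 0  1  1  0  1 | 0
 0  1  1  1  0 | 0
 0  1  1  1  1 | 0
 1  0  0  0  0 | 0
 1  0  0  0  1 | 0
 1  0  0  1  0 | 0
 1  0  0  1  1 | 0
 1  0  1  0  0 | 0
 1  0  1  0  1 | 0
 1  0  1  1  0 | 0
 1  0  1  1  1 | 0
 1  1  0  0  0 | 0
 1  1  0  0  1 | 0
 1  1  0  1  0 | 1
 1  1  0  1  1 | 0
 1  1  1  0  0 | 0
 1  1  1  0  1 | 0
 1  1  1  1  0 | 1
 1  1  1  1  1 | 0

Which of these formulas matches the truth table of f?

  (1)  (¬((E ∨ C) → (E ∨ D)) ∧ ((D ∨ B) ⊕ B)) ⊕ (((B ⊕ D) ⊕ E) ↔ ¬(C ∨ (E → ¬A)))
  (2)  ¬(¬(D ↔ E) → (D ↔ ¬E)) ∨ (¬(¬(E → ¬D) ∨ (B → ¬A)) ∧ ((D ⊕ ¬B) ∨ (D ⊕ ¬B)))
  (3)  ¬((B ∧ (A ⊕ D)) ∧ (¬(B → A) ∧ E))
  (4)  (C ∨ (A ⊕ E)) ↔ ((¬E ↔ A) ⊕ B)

2

(1) disagrees with f on (0,0,0,0,0) (formula → 1, table → 0); rule it out.
(3) disagrees with f on (0,0,0,0,0) (formula → 1, table → 0); rule it out.
(4) disagrees with f on (0,0,0,0,0) (formula → 1, table → 0); rule it out.
(2) is the remaining candidate, and it agrees with f on all 32 inputs.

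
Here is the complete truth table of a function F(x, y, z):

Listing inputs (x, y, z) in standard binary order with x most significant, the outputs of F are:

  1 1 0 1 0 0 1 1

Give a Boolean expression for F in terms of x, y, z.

The 0-rows are (0,1,0), (1,0,0), (1,0,1). Take each as a conjunction (¬x·y·¬z, x·¬y·¬z, x·¬y·z), form their disjunction, and complement — that gives a formula that is 1 everywhere F is.

F(x, y, z) = ~((((~x & y) & ~z) | ((x & ~y) & ~z)) | ((x & ~y) & z))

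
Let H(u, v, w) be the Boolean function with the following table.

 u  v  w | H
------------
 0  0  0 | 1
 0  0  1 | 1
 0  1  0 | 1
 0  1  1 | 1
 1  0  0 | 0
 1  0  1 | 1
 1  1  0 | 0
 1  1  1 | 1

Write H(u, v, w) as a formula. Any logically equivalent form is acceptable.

H(u, v, w) = not (((u and not v) and not w) or ((u and v) and not w))

The 0-rows are (1,0,0), (1,1,0). Take each as a conjunction (u·¬v·¬w, u·v·¬w), form their disjunction, and complement — that gives a formula that is 1 everywhere H is.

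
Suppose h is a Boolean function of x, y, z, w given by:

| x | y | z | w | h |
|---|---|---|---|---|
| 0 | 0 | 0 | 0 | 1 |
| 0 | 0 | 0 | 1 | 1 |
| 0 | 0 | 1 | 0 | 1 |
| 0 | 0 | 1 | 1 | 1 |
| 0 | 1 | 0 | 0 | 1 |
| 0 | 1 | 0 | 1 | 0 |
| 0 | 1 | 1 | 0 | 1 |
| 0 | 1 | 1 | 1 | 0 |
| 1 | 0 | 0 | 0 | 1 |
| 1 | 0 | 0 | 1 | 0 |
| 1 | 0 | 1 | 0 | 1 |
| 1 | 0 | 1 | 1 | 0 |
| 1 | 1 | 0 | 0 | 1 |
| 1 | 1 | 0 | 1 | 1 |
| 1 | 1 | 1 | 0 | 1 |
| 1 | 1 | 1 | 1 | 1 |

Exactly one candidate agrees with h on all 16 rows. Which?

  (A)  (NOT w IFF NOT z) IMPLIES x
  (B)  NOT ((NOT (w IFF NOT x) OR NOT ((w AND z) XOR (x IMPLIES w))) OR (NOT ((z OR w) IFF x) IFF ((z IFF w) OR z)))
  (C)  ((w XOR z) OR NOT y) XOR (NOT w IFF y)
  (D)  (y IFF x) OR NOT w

D

(A) disagrees with h on (0,0,0,0) (formula → 0, table → 1); rule it out.
(B) disagrees with h on (0,0,0,0) (formula → 0, table → 1); rule it out.
(C) disagrees with h on (0,0,0,1) (formula → 0, table → 1); rule it out.
Only (D) survives; checking it on all 16 rows confirms it matches h.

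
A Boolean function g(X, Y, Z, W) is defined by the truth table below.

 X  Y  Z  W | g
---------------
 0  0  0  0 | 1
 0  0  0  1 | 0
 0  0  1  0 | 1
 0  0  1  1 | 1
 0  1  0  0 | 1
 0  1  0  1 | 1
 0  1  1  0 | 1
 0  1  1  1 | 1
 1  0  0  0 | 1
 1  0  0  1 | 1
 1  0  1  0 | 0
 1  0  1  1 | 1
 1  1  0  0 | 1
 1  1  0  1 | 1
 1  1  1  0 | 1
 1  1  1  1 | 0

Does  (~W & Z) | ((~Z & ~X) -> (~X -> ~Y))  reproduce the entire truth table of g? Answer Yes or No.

Check the formula against g row by row:
  X=0, Y=0, Z=0, W=0: formula gives 1, g = 1 ✓
  X=0, Y=0, Z=0, W=1: formula gives 1, but g = 0 ✗
Since they disagree at (0,0,0,1), the expression is not a correct formula for g.

No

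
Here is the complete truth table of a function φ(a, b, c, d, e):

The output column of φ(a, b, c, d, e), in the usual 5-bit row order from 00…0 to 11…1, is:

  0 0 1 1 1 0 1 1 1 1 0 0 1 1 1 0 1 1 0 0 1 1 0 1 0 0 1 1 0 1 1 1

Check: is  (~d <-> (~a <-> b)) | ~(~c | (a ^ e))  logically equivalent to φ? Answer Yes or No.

Evaluate (~d <-> (~a <-> b)) | ~(~c | (a ^ e)) on each row and compare to φ:
  a=0, b=0, c=0, d=0, e=0: formula gives 0, φ = 0 ✓
  a=0, b=0, c=0, d=0, e=1: formula gives 0, φ = 0 ✓
  a=0, b=0, c=0, d=1, e=0: formula gives 1, φ = 1 ✓
  a=0, b=0, c=0, d=1, e=1: formula gives 1, φ = 1 ✓
  … (the remaining 28 rows also agree.)
All 32 rows match — the expression computes φ exactly.

Yes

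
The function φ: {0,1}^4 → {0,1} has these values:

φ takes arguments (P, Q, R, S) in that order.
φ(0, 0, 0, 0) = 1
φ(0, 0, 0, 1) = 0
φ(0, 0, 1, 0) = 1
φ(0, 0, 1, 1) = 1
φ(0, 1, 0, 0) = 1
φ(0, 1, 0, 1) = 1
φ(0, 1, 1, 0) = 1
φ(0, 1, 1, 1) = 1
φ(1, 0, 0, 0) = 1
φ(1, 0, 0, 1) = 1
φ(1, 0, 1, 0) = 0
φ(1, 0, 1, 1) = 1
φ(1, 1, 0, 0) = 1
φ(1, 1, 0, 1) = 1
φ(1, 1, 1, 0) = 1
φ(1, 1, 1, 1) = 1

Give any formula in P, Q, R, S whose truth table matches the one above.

φ(P, Q, R, S) = NOT ((((NOT P AND NOT Q) AND NOT R) AND S) OR (((P AND NOT Q) AND R) AND NOT S))

φ is 0 on only 2 rows — (0,0,0,1), (1,0,1,0). Writing each as a minterm (¬P·¬Q·¬R·S, P·¬Q·R·¬S) and OR-ing them characterizes exactly where φ=0, so φ is the negation of that disjunction.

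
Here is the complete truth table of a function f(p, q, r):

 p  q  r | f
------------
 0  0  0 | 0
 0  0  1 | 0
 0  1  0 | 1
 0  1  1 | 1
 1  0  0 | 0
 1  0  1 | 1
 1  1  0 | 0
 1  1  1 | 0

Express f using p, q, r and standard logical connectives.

f(p, q, r) = (((NOT p AND q) AND NOT r) OR ((NOT p AND q) AND r)) OR ((p AND NOT q) AND r)

Collect the rows where f=1 — (0,1,0), (0,1,1), (1,0,1) — and write one minterm per row: ¬p·q·¬r, ¬p·q·r, p·¬q·r. Their union (logical OR) reproduces the table exactly.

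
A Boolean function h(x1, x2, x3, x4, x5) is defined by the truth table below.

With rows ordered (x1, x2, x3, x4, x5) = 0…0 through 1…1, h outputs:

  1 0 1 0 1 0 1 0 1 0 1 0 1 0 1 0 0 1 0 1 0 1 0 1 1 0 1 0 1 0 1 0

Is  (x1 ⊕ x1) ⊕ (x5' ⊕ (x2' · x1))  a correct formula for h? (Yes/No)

Yes

Check the formula against h row by row:
  x1=0, x2=0, x3=0, x4=0, x5=0: formula gives 1, h = 1 ✓
  x1=0, x2=0, x3=0, x4=0, x5=1: formula gives 0, h = 0 ✓
  x1=0, x2=0, x3=0, x4=1, x5=0: formula gives 1, h = 1 ✓
  x1=0, x2=0, x3=0, x4=1, x5=1: formula gives 0, h = 0 ✓
  … (the remaining 28 rows also agree.)
No disagreement on any input; they are logically equivalent.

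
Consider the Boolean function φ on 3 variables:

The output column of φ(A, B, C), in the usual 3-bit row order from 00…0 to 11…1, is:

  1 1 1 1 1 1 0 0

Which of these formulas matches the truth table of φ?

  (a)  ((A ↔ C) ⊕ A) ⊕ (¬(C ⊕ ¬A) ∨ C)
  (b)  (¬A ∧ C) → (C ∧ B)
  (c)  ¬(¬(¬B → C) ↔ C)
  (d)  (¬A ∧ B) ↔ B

d

(a) fails at (1,0,0): the formula yields 0, φ is 1.
(b) fails at (0,0,1): the formula yields 0, φ is 1.
(c) fails at (0,1,0): the formula yields 0, φ is 1.
(d) is the remaining candidate, and it agrees with φ on all 8 inputs.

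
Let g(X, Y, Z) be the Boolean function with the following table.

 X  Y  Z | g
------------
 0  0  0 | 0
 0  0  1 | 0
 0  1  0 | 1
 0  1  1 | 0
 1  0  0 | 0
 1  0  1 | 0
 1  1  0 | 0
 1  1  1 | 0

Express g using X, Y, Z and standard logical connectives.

Only row (0,1,0) gives 1. That row's minterm ¬X·Y·¬Z is g directly.

g(X, Y, Z) = (~X & Y) & ~Z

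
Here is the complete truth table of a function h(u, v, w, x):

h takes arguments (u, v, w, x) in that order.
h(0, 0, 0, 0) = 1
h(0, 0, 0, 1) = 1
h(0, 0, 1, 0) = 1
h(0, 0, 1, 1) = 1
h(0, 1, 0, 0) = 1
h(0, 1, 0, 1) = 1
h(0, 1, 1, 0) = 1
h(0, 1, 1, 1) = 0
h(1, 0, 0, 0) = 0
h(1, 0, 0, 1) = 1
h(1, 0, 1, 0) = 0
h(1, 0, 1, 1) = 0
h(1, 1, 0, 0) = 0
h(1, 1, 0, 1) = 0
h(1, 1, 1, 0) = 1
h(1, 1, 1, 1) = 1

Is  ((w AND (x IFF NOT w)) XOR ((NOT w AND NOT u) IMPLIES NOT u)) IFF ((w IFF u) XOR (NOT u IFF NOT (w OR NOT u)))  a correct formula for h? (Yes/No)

Evaluate ((w AND (x IFF NOT w)) XOR ((NOT w AND NOT u) IMPLIES NOT u)) IFF ((w IFF u) XOR (NOT u IFF NOT (w OR NOT u))) on each row and compare to h:
  u=0, v=0, w=0, x=0: formula gives 1, h = 1 ✓
  u=0, v=0, w=0, x=1: formula gives 1, h = 1 ✓
  u=0, v=0, w=1, x=0: formula gives 1, h = 1 ✓
  u=0, v=0, w=1, x=1: formula gives 0, but h = 1 ✗
Since they disagree at (0,0,1,1), the expression is not a correct formula for h.

No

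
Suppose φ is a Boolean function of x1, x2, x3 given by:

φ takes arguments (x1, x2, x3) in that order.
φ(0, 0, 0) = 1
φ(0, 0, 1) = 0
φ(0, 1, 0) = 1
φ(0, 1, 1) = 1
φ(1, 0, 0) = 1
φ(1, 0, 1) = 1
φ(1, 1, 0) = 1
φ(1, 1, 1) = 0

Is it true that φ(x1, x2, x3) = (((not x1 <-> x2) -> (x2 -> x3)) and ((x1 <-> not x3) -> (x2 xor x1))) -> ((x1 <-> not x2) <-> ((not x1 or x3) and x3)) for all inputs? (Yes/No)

No

Evaluate (((not x1 <-> x2) -> (x2 -> x3)) and ((x1 <-> not x3) -> (x2 xor x1))) -> ((x1 <-> not x2) <-> ((not x1 or x3) and x3)) on each row and compare to φ:
  x1=0, x2=0, x3=0: formula gives 1, φ = 1 ✓
  x1=0, x2=0, x3=1: formula gives 1, but φ = 0 ✗
Row (0,0,1) is a counterexample, so the formula is not equivalent to φ.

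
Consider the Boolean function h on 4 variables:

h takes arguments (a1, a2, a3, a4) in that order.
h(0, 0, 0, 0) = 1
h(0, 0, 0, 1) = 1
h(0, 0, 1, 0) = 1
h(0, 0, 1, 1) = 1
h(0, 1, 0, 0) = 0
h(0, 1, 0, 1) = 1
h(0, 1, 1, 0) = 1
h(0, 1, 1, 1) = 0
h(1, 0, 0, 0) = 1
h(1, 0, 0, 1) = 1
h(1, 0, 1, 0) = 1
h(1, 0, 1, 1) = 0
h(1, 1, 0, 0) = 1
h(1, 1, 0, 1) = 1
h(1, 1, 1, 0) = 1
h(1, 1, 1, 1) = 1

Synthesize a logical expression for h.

h(a1, a2, a3, a4) = (((((a1' · a2) · a3') · a4') + (((a1' · a2) · a3) · a4)) + (((a1 · a2') · a3) · a4))'

h is 0 on only 3 rows — (0,1,0,0), (0,1,1,1), (1,0,1,1). Writing each as a minterm (¬a1·a2·¬a3·¬a4, ¬a1·a2·a3·a4, a1·¬a2·a3·a4) and OR-ing them characterizes exactly where h=0, so h is the negation of that disjunction.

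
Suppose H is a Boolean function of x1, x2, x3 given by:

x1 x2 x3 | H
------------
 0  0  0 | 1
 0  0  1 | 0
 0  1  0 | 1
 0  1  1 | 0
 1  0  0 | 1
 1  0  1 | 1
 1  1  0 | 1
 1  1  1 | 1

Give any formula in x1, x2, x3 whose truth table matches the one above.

The 0-rows are (0,0,1), (0,1,1). Take each as a conjunction (¬x1·¬x2·x3, ¬x1·x2·x3), form their disjunction, and complement — that gives a formula that is 1 everywhere H is.

H(x1, x2, x3) = ¬(((¬x1 ∧ ¬x2) ∧ x3) ∨ ((¬x1 ∧ x2) ∧ x3))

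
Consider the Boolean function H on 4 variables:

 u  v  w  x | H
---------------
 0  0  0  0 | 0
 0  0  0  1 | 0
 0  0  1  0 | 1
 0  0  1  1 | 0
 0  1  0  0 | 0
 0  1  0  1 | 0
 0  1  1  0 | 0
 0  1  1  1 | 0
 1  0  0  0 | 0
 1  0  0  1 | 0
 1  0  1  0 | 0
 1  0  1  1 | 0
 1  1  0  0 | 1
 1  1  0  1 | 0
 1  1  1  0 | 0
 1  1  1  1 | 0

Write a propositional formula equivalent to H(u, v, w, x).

H=1 on 2 inputs: (0,0,1,0), (1,1,0,0). Reading each as a conjunction of literals (¬u·¬v·w·¬x, u·v·¬w·¬x) and taking the OR gives the canonical DNF.

H(u, v, w, x) = (((NOT u AND NOT v) AND w) AND NOT x) OR (((u AND v) AND NOT w) AND NOT x)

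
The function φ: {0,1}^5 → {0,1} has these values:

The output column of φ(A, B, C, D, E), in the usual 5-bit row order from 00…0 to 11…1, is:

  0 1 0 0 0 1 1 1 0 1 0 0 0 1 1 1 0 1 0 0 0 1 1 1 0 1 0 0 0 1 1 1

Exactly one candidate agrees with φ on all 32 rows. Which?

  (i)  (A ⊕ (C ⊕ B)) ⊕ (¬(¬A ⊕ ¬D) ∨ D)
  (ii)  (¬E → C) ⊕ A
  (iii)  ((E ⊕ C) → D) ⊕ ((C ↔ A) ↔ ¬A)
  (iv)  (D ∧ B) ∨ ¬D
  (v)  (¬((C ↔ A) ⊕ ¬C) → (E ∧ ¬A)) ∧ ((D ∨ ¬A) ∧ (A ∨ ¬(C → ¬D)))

(i): at (0,0,0,0,0) it gives 1, but φ = 0 — eliminated.
(ii): at (0,0,0,1,1) it gives 1, but φ = 0 — eliminated.
(iv): at (0,0,0,0,0) it gives 1, but φ = 0 — eliminated.
(v): at (0,0,0,0,1) it gives 0, but φ = 1 — eliminated.
(iii) is the remaining candidate, and it agrees with φ on all 32 inputs.

iii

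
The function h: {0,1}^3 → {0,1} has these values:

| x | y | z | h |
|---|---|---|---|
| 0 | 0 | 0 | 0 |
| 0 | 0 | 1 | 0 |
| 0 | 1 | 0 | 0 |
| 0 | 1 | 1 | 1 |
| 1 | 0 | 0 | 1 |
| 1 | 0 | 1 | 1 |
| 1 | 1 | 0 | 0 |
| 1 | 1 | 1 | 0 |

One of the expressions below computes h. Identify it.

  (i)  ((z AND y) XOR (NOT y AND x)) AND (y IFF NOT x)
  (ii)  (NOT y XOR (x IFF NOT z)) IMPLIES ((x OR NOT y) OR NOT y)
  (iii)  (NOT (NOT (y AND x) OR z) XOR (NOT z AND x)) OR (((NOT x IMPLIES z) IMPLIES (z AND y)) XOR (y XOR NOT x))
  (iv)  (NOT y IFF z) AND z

(ii): at (0,0,0) it gives 1, but h = 0 — eliminated.
(iii): at (0,0,1) it gives 1, but h = 0 — eliminated.
(iv): at (0,0,1) it gives 1, but h = 0 — eliminated.
That leaves (i). Evaluating it on every row reproduces the table of h exactly.

i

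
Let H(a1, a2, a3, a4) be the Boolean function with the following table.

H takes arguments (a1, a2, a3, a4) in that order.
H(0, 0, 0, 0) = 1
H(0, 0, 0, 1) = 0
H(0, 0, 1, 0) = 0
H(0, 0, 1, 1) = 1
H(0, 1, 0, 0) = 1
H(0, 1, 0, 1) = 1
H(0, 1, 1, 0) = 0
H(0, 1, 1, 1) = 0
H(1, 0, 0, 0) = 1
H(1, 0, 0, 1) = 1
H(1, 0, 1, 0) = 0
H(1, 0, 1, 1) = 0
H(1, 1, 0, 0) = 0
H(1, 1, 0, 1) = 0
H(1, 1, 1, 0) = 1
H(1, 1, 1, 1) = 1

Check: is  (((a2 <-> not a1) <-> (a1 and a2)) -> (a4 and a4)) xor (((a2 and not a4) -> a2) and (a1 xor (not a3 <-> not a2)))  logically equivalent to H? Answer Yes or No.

Yes

Check the formula against H row by row:
  a1=0, a2=0, a3=0, a4=0: formula gives 1, H = 1 ✓
  a1=0, a2=0, a3=0, a4=1: formula gives 0, H = 0 ✓
  a1=0, a2=0, a3=1, a4=0: formula gives 0, H = 0 ✓
  a1=0, a2=0, a3=1, a4=1: formula gives 1, H = 1 ✓
  …and likewise for the remaining 12 rows.
All 16 rows match — the expression computes H exactly.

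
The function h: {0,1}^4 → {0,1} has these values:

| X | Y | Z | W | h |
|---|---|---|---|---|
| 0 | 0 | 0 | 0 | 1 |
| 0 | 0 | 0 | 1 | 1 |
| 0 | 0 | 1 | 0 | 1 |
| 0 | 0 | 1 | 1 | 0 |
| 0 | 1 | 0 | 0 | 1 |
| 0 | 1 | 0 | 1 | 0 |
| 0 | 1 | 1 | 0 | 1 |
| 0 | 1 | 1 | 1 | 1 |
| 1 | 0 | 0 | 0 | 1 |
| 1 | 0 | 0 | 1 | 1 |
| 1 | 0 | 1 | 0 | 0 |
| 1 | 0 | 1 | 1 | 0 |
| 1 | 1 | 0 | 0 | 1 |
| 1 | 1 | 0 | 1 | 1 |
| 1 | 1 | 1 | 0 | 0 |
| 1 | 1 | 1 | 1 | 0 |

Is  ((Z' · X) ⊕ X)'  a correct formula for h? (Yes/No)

Test each input against both h and the formula:
  X=0, Y=0, Z=0, W=0: formula gives 1, h = 1 ✓
  X=0, Y=0, Z=0, W=1: formula gives 1, h = 1 ✓
  X=0, Y=0, Z=1, W=0: formula gives 1, h = 1 ✓
  X=0, Y=0, Z=1, W=1: formula gives 1, but h = 0 ✗
Row (0,0,1,1) is a counterexample, so the formula is not equivalent to h.

No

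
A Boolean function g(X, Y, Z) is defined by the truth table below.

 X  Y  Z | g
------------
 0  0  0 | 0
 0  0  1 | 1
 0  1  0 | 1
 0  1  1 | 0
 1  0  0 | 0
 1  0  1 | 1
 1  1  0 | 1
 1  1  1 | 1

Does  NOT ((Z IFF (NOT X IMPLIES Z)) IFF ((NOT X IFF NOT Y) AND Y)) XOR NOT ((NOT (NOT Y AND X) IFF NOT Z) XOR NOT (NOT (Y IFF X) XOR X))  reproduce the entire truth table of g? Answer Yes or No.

Test each input against both g and the formula:
  X=0, Y=0, Z=0: formula gives 0, g = 0 ✓
  X=0, Y=0, Z=1: formula gives 1, g = 1 ✓
  X=0, Y=1, Z=0: formula gives 1, g = 1 ✓
  X=0, Y=1, Z=1: formula gives 0, g = 0 ✓
  X=1, Y=0, Z=0: formula gives 0, g = 0 ✓
  X=1, Y=0, Z=1: formula gives 0, but g = 1 ✗
Row (1,0,1) is a counterexample, so the formula is not equivalent to g.

No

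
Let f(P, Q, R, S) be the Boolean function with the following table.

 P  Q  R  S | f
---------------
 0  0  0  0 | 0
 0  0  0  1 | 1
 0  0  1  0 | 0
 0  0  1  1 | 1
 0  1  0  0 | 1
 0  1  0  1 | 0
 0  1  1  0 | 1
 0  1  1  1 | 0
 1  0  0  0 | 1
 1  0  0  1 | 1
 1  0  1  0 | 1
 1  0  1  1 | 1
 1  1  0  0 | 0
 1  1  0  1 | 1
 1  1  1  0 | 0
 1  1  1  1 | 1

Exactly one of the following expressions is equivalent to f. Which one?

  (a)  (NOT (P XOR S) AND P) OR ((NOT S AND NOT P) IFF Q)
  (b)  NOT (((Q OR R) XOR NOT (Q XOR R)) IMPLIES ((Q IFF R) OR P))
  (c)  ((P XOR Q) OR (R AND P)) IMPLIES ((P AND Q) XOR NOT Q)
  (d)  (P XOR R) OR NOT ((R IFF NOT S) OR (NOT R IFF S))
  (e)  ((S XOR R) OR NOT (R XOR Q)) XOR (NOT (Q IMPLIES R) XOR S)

a

(b) fails at (0,0,0,1): the formula yields 0, f is 1.
(c) fails at (0,0,0,0): the formula yields 1, f is 0.
(d) fails at (0,0,0,0): the formula yields 1, f is 0.
(e) fails at (0,0,0,0): the formula yields 1, f is 0.
That leaves (a). Evaluating it on every row reproduces the table of f exactly.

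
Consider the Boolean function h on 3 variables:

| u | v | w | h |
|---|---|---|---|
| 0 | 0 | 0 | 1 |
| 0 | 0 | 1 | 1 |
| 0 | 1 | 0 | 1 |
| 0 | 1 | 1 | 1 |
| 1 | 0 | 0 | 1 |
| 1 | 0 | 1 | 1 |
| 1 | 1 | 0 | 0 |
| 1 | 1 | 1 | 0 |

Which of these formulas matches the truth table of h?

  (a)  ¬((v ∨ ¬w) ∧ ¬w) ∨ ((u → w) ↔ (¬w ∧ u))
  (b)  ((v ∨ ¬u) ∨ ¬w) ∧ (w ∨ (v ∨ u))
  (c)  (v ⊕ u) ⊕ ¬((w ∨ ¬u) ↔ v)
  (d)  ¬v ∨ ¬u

(a): at (0,0,0) it gives 0, but h = 1 — eliminated.
(b): at (0,0,0) it gives 0, but h = 1 — eliminated.
(c): at (1,0,1) it gives 0, but h = 1 — eliminated.
Only (d) survives; checking it on all 8 rows confirms it matches h.

d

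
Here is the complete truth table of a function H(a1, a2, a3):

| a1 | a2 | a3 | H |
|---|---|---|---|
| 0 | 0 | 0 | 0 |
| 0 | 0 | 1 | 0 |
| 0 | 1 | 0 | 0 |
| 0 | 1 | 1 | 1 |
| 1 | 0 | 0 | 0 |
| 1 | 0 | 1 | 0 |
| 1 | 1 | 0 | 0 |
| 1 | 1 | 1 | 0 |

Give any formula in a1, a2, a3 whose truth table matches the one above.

H is 1 on exactly one input, (0,1,1), whose minterm is ¬a1·a2·a3. So H is just that conjunction.

H(a1, a2, a3) = (NOT a1 AND a2) AND a3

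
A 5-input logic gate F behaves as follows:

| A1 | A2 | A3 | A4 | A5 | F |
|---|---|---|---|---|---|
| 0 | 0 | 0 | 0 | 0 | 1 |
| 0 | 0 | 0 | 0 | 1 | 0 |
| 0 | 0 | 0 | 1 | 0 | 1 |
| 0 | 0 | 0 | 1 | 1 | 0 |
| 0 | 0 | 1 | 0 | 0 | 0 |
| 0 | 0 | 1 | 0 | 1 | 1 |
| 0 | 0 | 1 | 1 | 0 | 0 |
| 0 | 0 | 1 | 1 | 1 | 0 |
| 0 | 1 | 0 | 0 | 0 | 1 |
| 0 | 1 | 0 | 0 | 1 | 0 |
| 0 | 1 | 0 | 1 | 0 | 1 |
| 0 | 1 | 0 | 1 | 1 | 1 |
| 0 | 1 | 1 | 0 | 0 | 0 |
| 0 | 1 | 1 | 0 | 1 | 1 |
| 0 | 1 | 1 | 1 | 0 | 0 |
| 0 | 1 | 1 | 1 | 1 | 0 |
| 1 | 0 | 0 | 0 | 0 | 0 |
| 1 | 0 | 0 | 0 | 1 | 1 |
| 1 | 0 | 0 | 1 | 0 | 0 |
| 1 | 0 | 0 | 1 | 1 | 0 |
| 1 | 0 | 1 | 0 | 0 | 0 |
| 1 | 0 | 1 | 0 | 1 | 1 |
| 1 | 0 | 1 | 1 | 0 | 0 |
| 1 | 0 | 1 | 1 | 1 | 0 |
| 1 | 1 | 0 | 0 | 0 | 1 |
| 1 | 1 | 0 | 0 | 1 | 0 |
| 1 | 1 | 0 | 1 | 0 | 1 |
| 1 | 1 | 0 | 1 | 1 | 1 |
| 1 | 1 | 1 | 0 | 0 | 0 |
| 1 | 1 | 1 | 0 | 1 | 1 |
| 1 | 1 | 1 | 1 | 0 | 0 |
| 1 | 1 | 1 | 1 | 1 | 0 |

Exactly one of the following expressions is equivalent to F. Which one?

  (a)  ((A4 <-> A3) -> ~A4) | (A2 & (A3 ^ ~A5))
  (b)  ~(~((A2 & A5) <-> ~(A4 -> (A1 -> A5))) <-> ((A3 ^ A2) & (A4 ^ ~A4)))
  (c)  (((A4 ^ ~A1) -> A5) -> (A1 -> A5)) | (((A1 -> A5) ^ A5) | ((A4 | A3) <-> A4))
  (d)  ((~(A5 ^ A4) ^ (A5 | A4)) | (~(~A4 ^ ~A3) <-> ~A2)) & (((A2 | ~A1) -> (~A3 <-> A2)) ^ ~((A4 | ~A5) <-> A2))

(a): at (0,0,0,0,1) it gives 1, but F = 0 — eliminated.
(b): at (0,0,0,0,0) it gives 0, but F = 1 — eliminated.
(c): at (0,0,0,0,1) it gives 1, but F = 0 — eliminated.
(d) is the remaining candidate, and it agrees with F on all 32 inputs.

d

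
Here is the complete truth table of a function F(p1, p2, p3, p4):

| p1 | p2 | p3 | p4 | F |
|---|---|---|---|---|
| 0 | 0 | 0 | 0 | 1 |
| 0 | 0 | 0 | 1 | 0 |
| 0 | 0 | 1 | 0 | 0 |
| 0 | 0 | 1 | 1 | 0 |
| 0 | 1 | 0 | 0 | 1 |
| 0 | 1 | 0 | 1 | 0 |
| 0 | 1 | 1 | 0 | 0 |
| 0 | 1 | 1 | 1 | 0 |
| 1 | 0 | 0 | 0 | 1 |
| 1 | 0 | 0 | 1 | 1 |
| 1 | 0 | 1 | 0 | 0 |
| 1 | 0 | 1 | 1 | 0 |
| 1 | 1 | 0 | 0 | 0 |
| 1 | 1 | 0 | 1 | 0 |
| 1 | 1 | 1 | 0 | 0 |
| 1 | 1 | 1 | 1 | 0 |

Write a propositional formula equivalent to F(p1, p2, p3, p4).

F(p1, p2, p3, p4) = (((((~p1 & ~p2) & ~p3) & ~p4) | (((~p1 & p2) & ~p3) & ~p4)) | (((p1 & ~p2) & ~p3) & ~p4)) | (((p1 & ~p2) & ~p3) & p4)

The 1-rows are (0,0,0,0), (0,1,0,0), (1,0,0,0), (1,0,0,1). Each contributes one minterm — ¬p1·¬p2·¬p3·¬p4; ¬p1·p2·¬p3·¬p4; p1·¬p2·¬p3·¬p4; p1·¬p2·¬p3·p4 — and their disjunction is a sum-of-products form of F.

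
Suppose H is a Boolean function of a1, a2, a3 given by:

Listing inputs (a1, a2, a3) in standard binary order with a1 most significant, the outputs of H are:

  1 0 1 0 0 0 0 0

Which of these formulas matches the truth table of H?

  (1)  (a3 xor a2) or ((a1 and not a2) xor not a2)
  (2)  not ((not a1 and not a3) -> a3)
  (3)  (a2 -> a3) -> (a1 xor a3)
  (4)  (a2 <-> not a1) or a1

(1) fails at (0,0,1): the formula yields 1, H is 0.
(3) fails at (0,0,0): the formula yields 0, H is 1.
(4) fails at (0,0,0): the formula yields 0, H is 1.
That leaves (2). Evaluating it on every row reproduces the table of H exactly.

2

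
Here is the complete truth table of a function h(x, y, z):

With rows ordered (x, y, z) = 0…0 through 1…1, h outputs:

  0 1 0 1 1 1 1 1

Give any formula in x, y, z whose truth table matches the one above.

h(x, y, z) = ¬(((¬x ∧ ¬y) ∧ ¬z) ∨ ((¬x ∧ y) ∧ ¬z))

There are just 2 zero rows: (0,0,0), (0,1,0). Their minterms are ¬x·¬y·¬z, ¬x·y·¬z; the OR of those covers precisely the 0-outputs, and negating it yields h.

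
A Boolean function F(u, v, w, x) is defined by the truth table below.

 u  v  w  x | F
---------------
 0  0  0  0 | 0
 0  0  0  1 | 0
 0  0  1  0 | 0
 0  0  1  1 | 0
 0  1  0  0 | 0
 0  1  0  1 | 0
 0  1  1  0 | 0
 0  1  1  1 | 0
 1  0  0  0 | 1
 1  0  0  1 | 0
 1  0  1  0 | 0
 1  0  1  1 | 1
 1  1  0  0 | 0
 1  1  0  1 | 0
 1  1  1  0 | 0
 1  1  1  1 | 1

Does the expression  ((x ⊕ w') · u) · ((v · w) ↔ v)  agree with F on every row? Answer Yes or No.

Yes

Check the formula against F row by row:
  u=0, v=0, w=0, x=0: formula gives 0, F = 0 ✓
  u=0, v=0, w=0, x=1: formula gives 0, F = 0 ✓
  u=0, v=0, w=1, x=0: formula gives 0, F = 0 ✓
  u=0, v=0, w=1, x=1: formula gives 0, F = 0 ✓
  … (the remaining 12 rows also agree.)
Every row agrees, so the formula is equivalent.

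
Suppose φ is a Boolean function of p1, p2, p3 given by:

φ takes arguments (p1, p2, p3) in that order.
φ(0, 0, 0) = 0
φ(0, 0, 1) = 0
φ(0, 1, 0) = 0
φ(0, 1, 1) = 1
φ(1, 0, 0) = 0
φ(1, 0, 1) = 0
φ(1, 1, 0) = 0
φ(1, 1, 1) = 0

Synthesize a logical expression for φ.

φ(p1, p2, p3) = (NOT p1 AND p2) AND p3

Only row (0,1,1) gives 1. That row's minterm ¬p1·p2·p3 is φ directly.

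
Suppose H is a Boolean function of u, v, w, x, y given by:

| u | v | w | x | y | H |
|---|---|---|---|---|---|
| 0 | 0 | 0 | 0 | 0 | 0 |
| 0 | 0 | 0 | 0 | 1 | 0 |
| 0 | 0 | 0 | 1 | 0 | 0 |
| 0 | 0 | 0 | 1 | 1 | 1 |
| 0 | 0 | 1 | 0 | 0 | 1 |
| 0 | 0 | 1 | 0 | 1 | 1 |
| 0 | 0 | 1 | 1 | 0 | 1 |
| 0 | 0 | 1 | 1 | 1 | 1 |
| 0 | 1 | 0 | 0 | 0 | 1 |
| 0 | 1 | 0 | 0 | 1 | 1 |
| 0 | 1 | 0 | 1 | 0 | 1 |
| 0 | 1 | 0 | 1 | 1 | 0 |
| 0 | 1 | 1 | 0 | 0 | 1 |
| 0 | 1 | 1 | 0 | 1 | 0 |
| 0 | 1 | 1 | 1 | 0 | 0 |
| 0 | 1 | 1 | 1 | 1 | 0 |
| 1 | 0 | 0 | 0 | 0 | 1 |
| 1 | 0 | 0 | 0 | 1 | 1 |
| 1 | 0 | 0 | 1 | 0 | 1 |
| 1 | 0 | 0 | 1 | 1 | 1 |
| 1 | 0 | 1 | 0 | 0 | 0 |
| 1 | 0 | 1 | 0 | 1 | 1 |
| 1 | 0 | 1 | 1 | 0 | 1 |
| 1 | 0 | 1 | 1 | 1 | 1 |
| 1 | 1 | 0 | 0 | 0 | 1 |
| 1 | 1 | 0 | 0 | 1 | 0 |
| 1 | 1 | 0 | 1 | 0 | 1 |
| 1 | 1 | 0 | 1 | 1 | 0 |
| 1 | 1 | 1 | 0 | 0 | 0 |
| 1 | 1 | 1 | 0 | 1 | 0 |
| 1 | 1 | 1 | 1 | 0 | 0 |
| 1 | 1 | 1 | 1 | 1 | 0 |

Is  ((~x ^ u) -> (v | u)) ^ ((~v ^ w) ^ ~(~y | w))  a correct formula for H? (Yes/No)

Check the formula against H row by row:
  u=0, v=0, w=0, x=0, y=0: formula gives 1, but H = 0 ✗
Row (0,0,0,0,0) is a counterexample, so the formula is not equivalent to H.

No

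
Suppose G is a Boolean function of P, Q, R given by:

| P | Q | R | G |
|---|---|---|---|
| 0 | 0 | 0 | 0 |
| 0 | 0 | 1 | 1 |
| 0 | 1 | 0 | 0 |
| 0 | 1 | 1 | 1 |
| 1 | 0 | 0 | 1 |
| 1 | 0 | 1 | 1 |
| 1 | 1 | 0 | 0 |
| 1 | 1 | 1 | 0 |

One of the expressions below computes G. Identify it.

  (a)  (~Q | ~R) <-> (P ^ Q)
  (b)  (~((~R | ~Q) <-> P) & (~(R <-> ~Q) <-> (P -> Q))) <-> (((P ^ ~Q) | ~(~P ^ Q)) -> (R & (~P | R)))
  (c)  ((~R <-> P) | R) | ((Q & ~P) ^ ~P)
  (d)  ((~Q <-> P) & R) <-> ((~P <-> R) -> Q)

(a) fails at (0,0,1): the formula yields 0, G is 1.
(b) fails at (0,0,1): the formula yields 0, G is 1.
(c) fails at (0,0,0): the formula yields 1, G is 0.
(d) is the remaining candidate, and it agrees with G on all 8 inputs.

d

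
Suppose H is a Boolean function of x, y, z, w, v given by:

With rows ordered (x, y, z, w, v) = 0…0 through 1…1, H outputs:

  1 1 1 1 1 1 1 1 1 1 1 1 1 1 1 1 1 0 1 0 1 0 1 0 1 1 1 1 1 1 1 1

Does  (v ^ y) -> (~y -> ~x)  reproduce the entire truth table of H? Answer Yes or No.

Yes

Check the formula against H row by row:
  x=0, y=0, z=0, w=0, v=0: formula gives 1, H = 1 ✓
  x=0, y=0, z=0, w=0, v=1: formula gives 1, H = 1 ✓
  x=0, y=0, z=0, w=1, v=0: formula gives 1, H = 1 ✓
  x=0, y=0, z=0, w=1, v=1: formula gives 1, H = 1 ✓
  …and likewise for the remaining 28 rows.
Every row agrees, so the formula is equivalent.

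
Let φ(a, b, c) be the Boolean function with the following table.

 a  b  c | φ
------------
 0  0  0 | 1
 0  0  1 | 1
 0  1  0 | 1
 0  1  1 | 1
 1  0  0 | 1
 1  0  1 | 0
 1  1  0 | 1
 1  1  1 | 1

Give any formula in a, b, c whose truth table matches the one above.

Only row (1,0,1) gives 0. So φ is 1 everywhere except there — the complement of the minterm a·¬b·c.

φ(a, b, c) = ~((a & ~b) & c)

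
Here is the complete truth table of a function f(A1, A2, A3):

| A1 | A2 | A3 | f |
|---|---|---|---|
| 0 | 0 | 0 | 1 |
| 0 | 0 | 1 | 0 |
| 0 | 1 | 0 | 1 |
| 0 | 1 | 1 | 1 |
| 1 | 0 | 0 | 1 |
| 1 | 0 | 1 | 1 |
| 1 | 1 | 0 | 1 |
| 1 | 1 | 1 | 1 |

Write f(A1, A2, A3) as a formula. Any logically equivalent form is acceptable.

f is 0 on exactly one input, (0,0,1), whose minterm is ¬A1·¬A2·A3. So f is the negation of that single conjunction.

f(A1, A2, A3) = ¬((¬A1 ∧ ¬A2) ∧ A3)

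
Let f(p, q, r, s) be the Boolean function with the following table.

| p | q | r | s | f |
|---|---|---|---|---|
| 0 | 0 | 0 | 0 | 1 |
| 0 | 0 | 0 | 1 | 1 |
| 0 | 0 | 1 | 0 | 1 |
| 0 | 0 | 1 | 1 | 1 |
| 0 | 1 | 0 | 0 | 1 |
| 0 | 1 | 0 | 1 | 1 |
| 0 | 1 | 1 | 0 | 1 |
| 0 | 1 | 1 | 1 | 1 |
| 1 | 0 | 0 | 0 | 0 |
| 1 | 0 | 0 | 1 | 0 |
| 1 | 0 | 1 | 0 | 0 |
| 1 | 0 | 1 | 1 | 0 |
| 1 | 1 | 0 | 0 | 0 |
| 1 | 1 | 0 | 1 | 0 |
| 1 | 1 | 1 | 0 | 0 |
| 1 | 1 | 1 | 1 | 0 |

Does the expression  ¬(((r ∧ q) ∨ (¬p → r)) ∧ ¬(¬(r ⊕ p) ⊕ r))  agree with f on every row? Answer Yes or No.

Yes

Evaluate ¬(((r ∧ q) ∨ (¬p → r)) ∧ ¬(¬(r ⊕ p) ⊕ r)) on each row and compare to f:
  p=0, q=0, r=0, s=0: formula gives 1, f = 1 ✓
  p=0, q=0, r=0, s=1: formula gives 1, f = 1 ✓
  p=0, q=0, r=1, s=0: formula gives 1, f = 1 ✓
  p=0, q=0, r=1, s=1: formula gives 1, f = 1 ✓
  … (the remaining 12 rows also agree.)
No disagreement on any input; they are logically equivalent.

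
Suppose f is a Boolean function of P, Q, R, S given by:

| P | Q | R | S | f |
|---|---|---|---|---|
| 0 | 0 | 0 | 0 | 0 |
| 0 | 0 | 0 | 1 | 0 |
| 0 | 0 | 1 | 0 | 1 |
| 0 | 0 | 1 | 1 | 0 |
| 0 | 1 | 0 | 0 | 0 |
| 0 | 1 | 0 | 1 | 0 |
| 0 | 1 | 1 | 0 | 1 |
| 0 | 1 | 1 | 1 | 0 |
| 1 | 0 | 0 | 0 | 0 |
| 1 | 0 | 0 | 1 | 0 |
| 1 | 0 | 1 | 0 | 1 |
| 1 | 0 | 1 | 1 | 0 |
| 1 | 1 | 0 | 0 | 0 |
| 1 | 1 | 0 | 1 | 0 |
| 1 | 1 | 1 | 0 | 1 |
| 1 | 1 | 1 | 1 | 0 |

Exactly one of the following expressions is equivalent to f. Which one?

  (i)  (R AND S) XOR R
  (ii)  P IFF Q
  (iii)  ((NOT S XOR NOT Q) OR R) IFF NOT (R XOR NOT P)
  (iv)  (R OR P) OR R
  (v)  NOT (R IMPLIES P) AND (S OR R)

(ii) disagrees with f on (0,0,0,0) (formula → 1, table → 0); rule it out.
(iii) disagrees with f on (0,0,0,0) (formula → 1, table → 0); rule it out.
(iv) disagrees with f on (0,0,1,1) (formula → 1, table → 0); rule it out.
(v) disagrees with f on (0,0,1,1) (formula → 1, table → 0); rule it out.
Only (i) survives; checking it on all 16 rows confirms it matches f.

i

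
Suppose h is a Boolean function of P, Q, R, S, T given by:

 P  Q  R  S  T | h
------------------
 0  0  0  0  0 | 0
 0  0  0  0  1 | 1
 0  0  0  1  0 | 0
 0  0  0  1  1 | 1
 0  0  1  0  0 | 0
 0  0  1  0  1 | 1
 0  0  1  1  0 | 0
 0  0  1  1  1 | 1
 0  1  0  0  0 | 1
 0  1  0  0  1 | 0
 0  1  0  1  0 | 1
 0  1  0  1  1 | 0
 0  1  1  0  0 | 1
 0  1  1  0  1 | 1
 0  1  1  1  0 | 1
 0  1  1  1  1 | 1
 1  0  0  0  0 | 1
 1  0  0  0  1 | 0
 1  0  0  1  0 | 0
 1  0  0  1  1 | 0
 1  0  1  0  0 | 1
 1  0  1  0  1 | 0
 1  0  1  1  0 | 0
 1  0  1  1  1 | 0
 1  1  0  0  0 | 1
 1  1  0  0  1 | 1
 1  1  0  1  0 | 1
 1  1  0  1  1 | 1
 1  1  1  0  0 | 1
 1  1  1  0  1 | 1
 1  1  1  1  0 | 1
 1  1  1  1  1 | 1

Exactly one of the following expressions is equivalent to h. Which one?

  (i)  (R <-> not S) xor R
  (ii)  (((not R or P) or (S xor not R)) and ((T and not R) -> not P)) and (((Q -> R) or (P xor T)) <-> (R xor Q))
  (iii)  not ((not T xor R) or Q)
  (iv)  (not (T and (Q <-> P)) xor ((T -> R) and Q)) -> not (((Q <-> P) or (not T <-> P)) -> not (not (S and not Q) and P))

(i) fails at (0,0,0,0,1): the formula yields 0, h is 1.
(ii) fails at (0,0,0,0,1): the formula yields 0, h is 1.
(iii) fails at (0,0,1,0,0): the formula yields 1, h is 0.
Only (iv) survives; checking it on all 32 rows confirms it matches h.

iv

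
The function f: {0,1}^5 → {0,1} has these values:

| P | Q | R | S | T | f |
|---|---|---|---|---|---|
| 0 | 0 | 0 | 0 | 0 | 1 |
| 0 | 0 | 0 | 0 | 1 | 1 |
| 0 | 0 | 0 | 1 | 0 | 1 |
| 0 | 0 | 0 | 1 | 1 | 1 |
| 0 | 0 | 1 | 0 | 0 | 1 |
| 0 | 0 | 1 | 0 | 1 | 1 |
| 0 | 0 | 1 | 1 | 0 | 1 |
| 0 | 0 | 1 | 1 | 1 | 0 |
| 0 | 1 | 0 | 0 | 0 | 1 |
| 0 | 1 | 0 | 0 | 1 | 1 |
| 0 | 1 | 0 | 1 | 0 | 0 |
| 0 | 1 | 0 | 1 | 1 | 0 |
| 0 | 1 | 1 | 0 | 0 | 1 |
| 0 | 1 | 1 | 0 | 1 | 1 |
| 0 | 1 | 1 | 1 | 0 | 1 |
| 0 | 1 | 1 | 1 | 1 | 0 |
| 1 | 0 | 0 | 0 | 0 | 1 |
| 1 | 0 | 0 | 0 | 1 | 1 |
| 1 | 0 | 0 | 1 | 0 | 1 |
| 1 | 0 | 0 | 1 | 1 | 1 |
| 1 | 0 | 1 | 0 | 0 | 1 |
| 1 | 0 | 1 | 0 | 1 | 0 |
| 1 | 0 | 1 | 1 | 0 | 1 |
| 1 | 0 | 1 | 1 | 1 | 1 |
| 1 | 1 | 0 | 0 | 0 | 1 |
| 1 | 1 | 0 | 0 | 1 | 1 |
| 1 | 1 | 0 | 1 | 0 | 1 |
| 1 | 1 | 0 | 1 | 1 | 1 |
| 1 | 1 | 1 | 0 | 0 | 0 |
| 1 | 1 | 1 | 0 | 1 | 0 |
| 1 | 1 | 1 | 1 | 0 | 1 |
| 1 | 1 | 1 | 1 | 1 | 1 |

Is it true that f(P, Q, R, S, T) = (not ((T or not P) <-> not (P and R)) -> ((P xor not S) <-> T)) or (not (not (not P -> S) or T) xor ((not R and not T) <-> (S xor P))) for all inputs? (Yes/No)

No

Check the formula against f row by row:
  P=0, Q=0, R=0, S=0, T=0: formula gives 1, f = 1 ✓
  P=0, Q=0, R=0, S=0, T=1: formula gives 1, f = 1 ✓
  P=0, Q=0, R=0, S=1, T=0: formula gives 1, f = 1 ✓
  P=0, Q=0, R=0, S=1, T=1: formula gives 1, f = 1 ✓
  …
  P=0, Q=0, R=1, S=1, T=1: formula gives 1, but f = 0 ✗
A single disagreement suffices: at (0,0,1,1,1) they differ, so the formula does not compute f.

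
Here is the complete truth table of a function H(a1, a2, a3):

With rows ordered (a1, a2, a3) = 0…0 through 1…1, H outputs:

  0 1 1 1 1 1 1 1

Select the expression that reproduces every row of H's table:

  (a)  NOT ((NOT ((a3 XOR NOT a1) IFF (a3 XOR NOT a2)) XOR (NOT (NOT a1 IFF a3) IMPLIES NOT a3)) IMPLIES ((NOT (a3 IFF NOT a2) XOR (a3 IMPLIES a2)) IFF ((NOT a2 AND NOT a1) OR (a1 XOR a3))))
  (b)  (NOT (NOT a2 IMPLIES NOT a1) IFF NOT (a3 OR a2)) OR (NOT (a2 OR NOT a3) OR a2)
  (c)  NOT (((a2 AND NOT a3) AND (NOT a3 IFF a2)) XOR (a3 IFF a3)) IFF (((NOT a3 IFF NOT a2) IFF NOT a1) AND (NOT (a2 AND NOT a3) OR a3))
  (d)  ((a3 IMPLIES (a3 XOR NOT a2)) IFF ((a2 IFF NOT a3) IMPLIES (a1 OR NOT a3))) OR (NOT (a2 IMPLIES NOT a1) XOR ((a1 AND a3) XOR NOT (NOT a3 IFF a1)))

b

(a) disagrees with H on (0,0,0) (formula → 1, table → 0); rule it out.
(c) disagrees with H on (0,1,0) (formula → 0, table → 1); rule it out.
(d) disagrees with H on (0,0,0) (formula → 1, table → 0); rule it out.
(b) is the remaining candidate, and it agrees with H on all 8 inputs.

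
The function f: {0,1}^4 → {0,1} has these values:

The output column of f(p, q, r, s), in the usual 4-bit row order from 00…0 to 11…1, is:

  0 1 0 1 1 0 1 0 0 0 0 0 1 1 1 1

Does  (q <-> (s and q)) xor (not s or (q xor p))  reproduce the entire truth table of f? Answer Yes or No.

Yes

Evaluate (q <-> (s and q)) xor (not s or (q xor p)) on each row and compare to f:
  p=0, q=0, r=0, s=0: formula gives 0, f = 0 ✓
  p=0, q=0, r=0, s=1: formula gives 1, f = 1 ✓
  p=0, q=0, r=1, s=0: formula gives 0, f = 0 ✓
  p=0, q=0, r=1, s=1: formula gives 1, f = 1 ✓
  …and likewise for the remaining 12 rows.
Every row agrees, so the formula is equivalent.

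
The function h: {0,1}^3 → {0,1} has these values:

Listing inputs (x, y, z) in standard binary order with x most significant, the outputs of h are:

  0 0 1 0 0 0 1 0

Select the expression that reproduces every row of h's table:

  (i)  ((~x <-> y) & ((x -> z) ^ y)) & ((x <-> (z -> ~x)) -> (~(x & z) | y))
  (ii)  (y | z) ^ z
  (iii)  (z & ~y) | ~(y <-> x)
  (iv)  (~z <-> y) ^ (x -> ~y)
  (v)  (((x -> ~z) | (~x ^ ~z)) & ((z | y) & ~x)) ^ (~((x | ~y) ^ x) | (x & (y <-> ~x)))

(i) fails at (0,1,0): the formula yields 0, h is 1.
(iii) fails at (0,0,1): the formula yields 1, h is 0.
(iv) fails at (0,0,0): the formula yields 1, h is 0.
(v) fails at (0,0,1): the formula yields 1, h is 0.
Only (ii) survives; checking it on all 8 rows confirms it matches h.

ii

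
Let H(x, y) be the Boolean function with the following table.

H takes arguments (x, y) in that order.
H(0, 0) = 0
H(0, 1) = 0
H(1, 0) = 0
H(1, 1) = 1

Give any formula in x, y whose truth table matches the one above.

H(x, y) = x · y

The output is 1 only when every input is 1 — the AND of all inputs.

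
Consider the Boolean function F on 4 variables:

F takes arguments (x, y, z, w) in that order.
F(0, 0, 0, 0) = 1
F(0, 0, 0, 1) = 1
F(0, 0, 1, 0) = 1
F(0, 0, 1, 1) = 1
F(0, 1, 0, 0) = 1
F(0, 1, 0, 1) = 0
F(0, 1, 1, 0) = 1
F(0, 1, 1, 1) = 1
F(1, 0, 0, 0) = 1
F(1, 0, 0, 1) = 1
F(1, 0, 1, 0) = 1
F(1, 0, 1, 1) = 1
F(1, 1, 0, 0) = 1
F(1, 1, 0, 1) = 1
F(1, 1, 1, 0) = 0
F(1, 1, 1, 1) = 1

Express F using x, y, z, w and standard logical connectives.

The 0-rows are (0,1,0,1), (1,1,1,0). Take each as a conjunction (¬x·y·¬z·w, x·y·z·¬w), form their disjunction, and complement — that gives a formula that is 1 everywhere F is.

F(x, y, z, w) = not ((((not x and y) and not z) and w) or (((x and y) and z) and not w))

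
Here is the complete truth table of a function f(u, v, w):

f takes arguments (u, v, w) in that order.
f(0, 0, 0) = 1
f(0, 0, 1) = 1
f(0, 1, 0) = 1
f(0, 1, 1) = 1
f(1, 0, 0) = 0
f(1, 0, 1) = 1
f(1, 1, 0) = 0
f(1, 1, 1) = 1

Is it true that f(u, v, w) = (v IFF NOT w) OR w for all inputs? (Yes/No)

No

Evaluate (v IFF NOT w) OR w on each row and compare to f:
  u=0, v=0, w=0: formula gives 0, but f = 1 ✗
A single disagreement suffices: at (0,0,0) they differ, so the formula does not compute f.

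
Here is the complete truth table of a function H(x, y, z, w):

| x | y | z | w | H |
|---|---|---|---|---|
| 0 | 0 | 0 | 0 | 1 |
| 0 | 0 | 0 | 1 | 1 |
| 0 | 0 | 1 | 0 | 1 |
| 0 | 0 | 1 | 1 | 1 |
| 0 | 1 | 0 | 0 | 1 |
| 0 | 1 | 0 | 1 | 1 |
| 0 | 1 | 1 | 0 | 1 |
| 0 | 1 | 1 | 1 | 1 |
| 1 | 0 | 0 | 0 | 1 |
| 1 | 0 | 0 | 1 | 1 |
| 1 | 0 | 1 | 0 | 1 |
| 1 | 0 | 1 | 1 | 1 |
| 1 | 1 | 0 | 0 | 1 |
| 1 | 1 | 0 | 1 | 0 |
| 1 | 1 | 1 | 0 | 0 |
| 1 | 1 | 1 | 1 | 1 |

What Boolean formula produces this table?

H(x, y, z, w) = ((((x · y) · z') · w) + (((x · y) · z) · w'))'

H is 0 on only 2 rows — (1,1,0,1), (1,1,1,0). Writing each as a minterm (x·y·¬z·w, x·y·z·¬w) and OR-ing them characterizes exactly where H=0, so H is the negation of that disjunction.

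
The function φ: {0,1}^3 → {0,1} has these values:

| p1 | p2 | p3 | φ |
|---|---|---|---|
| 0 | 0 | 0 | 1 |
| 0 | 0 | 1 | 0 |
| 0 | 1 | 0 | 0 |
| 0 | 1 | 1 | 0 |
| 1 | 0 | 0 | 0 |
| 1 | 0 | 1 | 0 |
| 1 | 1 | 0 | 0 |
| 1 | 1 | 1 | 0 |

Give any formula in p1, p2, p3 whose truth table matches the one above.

φ(p1, p2, p3) = ¬((p1 ∨ p2) ∨ p3)

The output is 1 only when every input is 0 — NOR of all inputs.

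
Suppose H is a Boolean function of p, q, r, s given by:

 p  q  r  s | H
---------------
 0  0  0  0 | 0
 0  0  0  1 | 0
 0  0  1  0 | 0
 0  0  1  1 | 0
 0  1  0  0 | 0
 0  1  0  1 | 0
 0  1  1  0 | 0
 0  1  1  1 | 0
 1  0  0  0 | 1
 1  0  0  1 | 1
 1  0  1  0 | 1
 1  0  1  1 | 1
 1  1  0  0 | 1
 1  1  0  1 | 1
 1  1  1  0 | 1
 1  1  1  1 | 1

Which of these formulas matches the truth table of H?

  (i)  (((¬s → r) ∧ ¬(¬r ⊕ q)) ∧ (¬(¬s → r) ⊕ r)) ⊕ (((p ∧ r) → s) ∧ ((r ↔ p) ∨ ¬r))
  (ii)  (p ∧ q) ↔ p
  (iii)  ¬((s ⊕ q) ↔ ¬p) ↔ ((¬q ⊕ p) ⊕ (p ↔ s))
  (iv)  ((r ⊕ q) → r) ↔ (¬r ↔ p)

(i) fails at (0,0,0,0): the formula yields 1, H is 0.
(ii) fails at (0,0,0,0): the formula yields 1, H is 0.
(iv) fails at (0,0,1,0): the formula yields 1, H is 0.
(iii) is the remaining candidate, and it agrees with H on all 16 inputs.

iii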